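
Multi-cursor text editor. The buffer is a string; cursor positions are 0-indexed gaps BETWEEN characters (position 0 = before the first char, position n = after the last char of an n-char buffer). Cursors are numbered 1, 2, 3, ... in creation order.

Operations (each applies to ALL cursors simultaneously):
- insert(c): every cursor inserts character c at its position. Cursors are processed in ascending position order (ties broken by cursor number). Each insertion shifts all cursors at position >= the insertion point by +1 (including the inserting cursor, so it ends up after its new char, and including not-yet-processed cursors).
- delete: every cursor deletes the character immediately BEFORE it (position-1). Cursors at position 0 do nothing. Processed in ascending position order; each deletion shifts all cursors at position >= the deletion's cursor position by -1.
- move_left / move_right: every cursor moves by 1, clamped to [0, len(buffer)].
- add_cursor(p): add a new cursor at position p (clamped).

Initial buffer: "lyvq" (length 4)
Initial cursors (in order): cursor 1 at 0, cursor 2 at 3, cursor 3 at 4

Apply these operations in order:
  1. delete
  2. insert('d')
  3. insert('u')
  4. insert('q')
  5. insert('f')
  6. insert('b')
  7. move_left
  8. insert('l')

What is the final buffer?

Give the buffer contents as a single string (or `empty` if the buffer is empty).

Answer: duqflblydduuqqffbllb

Derivation:
After op 1 (delete): buffer="ly" (len 2), cursors c1@0 c2@2 c3@2, authorship ..
After op 2 (insert('d')): buffer="dlydd" (len 5), cursors c1@1 c2@5 c3@5, authorship 1..23
After op 3 (insert('u')): buffer="dulydduu" (len 8), cursors c1@2 c2@8 c3@8, authorship 11..2323
After op 4 (insert('q')): buffer="duqlydduuqq" (len 11), cursors c1@3 c2@11 c3@11, authorship 111..232323
After op 5 (insert('f')): buffer="duqflydduuqqff" (len 14), cursors c1@4 c2@14 c3@14, authorship 1111..23232323
After op 6 (insert('b')): buffer="duqfblydduuqqffbb" (len 17), cursors c1@5 c2@17 c3@17, authorship 11111..2323232323
After op 7 (move_left): buffer="duqfblydduuqqffbb" (len 17), cursors c1@4 c2@16 c3@16, authorship 11111..2323232323
After op 8 (insert('l')): buffer="duqflblydduuqqffbllb" (len 20), cursors c1@5 c2@19 c3@19, authorship 111111..232323232233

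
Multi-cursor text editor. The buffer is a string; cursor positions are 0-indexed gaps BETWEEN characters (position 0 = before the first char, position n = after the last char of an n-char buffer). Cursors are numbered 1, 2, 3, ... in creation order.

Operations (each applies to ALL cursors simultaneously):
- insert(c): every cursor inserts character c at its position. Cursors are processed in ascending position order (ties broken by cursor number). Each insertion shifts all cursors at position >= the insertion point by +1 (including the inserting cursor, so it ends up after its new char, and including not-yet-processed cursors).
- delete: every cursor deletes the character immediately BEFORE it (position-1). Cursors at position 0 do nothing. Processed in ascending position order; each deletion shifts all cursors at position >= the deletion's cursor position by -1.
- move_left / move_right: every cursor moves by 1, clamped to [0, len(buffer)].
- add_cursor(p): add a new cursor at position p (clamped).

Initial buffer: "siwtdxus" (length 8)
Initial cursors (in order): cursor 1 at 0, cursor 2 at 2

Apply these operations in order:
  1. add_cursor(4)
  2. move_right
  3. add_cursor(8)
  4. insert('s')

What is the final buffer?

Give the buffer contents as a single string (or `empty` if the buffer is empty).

After op 1 (add_cursor(4)): buffer="siwtdxus" (len 8), cursors c1@0 c2@2 c3@4, authorship ........
After op 2 (move_right): buffer="siwtdxus" (len 8), cursors c1@1 c2@3 c3@5, authorship ........
After op 3 (add_cursor(8)): buffer="siwtdxus" (len 8), cursors c1@1 c2@3 c3@5 c4@8, authorship ........
After op 4 (insert('s')): buffer="ssiwstdsxuss" (len 12), cursors c1@2 c2@5 c3@8 c4@12, authorship .1..2..3...4

Answer: ssiwstdsxuss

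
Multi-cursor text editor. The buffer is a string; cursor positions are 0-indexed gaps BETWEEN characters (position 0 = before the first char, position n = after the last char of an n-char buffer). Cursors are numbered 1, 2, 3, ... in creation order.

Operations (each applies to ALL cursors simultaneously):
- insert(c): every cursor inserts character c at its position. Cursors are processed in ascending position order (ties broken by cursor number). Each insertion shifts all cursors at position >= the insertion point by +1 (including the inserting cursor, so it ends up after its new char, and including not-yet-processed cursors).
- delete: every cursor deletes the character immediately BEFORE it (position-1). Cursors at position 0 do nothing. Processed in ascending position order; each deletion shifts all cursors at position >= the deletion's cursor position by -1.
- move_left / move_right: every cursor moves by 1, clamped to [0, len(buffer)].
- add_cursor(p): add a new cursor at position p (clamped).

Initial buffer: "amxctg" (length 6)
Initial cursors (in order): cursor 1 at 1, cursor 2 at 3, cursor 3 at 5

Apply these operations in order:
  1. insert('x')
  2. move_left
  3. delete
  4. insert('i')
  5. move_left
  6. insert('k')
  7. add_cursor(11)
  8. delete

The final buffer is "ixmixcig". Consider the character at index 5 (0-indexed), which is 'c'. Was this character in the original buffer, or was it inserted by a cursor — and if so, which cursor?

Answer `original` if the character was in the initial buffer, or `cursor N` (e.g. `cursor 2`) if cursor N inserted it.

After op 1 (insert('x')): buffer="axmxxctxg" (len 9), cursors c1@2 c2@5 c3@8, authorship .1..2..3.
After op 2 (move_left): buffer="axmxxctxg" (len 9), cursors c1@1 c2@4 c3@7, authorship .1..2..3.
After op 3 (delete): buffer="xmxcxg" (len 6), cursors c1@0 c2@2 c3@4, authorship 1.2.3.
After op 4 (insert('i')): buffer="ixmixcixg" (len 9), cursors c1@1 c2@4 c3@7, authorship 11.22.33.
After op 5 (move_left): buffer="ixmixcixg" (len 9), cursors c1@0 c2@3 c3@6, authorship 11.22.33.
After op 6 (insert('k')): buffer="kixmkixckixg" (len 12), cursors c1@1 c2@5 c3@9, authorship 111.222.333.
After op 7 (add_cursor(11)): buffer="kixmkixckixg" (len 12), cursors c1@1 c2@5 c3@9 c4@11, authorship 111.222.333.
After op 8 (delete): buffer="ixmixcig" (len 8), cursors c1@0 c2@3 c3@6 c4@7, authorship 11.22.3.
Authorship (.=original, N=cursor N): 1 1 . 2 2 . 3 .
Index 5: author = original

Answer: original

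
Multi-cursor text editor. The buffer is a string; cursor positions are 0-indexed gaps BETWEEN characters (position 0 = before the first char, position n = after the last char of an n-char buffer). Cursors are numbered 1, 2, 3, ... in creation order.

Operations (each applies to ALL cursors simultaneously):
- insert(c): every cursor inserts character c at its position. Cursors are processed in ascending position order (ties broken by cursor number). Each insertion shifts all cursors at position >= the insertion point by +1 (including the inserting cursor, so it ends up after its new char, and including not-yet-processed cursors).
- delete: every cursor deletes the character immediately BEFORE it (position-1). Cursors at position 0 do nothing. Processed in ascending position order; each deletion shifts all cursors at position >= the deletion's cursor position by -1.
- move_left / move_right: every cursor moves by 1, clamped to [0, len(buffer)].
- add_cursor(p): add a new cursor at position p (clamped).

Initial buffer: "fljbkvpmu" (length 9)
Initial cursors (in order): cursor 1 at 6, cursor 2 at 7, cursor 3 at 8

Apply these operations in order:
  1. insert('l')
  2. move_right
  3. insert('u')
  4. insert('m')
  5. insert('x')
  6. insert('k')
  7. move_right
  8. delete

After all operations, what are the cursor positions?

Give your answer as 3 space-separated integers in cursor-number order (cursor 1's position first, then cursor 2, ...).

After op 1 (insert('l')): buffer="fljbkvlplmlu" (len 12), cursors c1@7 c2@9 c3@11, authorship ......1.2.3.
After op 2 (move_right): buffer="fljbkvlplmlu" (len 12), cursors c1@8 c2@10 c3@12, authorship ......1.2.3.
After op 3 (insert('u')): buffer="fljbkvlpulmuluu" (len 15), cursors c1@9 c2@12 c3@15, authorship ......1.12.23.3
After op 4 (insert('m')): buffer="fljbkvlpumlmumluum" (len 18), cursors c1@10 c2@14 c3@18, authorship ......1.112.223.33
After op 5 (insert('x')): buffer="fljbkvlpumxlmumxluumx" (len 21), cursors c1@11 c2@16 c3@21, authorship ......1.1112.2223.333
After op 6 (insert('k')): buffer="fljbkvlpumxklmumxkluumxk" (len 24), cursors c1@12 c2@18 c3@24, authorship ......1.11112.22223.3333
After op 7 (move_right): buffer="fljbkvlpumxklmumxkluumxk" (len 24), cursors c1@13 c2@19 c3@24, authorship ......1.11112.22223.3333
After op 8 (delete): buffer="fljbkvlpumxkmumxkuumx" (len 21), cursors c1@12 c2@17 c3@21, authorship ......1.1111.2222.333

Answer: 12 17 21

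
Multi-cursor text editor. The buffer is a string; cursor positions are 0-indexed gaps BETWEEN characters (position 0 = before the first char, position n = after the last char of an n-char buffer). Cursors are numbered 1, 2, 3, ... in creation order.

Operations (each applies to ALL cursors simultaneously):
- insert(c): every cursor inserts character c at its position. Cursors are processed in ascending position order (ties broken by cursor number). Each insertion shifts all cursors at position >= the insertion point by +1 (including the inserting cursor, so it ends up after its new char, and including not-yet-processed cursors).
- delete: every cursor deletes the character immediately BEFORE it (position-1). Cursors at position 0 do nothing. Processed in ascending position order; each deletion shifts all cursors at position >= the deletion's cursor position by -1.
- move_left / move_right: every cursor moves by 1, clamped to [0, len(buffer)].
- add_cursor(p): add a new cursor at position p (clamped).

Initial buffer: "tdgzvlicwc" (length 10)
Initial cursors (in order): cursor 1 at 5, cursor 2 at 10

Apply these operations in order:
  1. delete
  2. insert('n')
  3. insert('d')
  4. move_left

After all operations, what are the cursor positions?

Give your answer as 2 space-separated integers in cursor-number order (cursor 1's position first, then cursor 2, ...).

After op 1 (delete): buffer="tdgzlicw" (len 8), cursors c1@4 c2@8, authorship ........
After op 2 (insert('n')): buffer="tdgznlicwn" (len 10), cursors c1@5 c2@10, authorship ....1....2
After op 3 (insert('d')): buffer="tdgzndlicwnd" (len 12), cursors c1@6 c2@12, authorship ....11....22
After op 4 (move_left): buffer="tdgzndlicwnd" (len 12), cursors c1@5 c2@11, authorship ....11....22

Answer: 5 11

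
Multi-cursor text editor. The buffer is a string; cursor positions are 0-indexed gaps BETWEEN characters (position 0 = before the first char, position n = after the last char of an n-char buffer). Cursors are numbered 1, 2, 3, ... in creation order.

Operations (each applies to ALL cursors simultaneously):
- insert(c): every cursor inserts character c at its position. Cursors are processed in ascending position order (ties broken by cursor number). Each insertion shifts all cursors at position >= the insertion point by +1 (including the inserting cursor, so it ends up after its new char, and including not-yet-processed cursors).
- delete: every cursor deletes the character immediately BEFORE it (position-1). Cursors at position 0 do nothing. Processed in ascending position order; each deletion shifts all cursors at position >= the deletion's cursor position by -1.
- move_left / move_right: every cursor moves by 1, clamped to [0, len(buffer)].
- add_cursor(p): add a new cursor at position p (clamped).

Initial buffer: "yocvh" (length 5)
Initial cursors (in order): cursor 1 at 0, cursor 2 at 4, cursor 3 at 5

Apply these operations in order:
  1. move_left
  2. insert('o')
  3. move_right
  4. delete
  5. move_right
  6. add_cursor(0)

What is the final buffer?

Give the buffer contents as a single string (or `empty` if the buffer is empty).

After op 1 (move_left): buffer="yocvh" (len 5), cursors c1@0 c2@3 c3@4, authorship .....
After op 2 (insert('o')): buffer="oyocovoh" (len 8), cursors c1@1 c2@5 c3@7, authorship 1...2.3.
After op 3 (move_right): buffer="oyocovoh" (len 8), cursors c1@2 c2@6 c3@8, authorship 1...2.3.
After op 4 (delete): buffer="oocoo" (len 5), cursors c1@1 c2@4 c3@5, authorship 1..23
After op 5 (move_right): buffer="oocoo" (len 5), cursors c1@2 c2@5 c3@5, authorship 1..23
After op 6 (add_cursor(0)): buffer="oocoo" (len 5), cursors c4@0 c1@2 c2@5 c3@5, authorship 1..23

Answer: oocoo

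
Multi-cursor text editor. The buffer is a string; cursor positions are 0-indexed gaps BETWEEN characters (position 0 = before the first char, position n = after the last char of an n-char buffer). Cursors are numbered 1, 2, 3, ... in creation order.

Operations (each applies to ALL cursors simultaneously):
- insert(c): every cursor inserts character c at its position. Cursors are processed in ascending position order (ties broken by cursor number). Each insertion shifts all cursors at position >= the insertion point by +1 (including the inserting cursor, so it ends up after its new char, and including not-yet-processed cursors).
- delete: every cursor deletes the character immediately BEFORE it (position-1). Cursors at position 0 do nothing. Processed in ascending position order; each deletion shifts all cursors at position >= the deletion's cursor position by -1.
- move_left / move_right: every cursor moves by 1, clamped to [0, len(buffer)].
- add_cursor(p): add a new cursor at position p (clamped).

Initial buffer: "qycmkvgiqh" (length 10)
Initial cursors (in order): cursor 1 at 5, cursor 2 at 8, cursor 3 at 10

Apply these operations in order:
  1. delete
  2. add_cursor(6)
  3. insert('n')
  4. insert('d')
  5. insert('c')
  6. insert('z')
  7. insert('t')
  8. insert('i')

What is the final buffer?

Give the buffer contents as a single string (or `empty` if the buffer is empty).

After op 1 (delete): buffer="qycmvgq" (len 7), cursors c1@4 c2@6 c3@7, authorship .......
After op 2 (add_cursor(6)): buffer="qycmvgq" (len 7), cursors c1@4 c2@6 c4@6 c3@7, authorship .......
After op 3 (insert('n')): buffer="qycmnvgnnqn" (len 11), cursors c1@5 c2@9 c4@9 c3@11, authorship ....1..24.3
After op 4 (insert('d')): buffer="qycmndvgnnddqnd" (len 15), cursors c1@6 c2@12 c4@12 c3@15, authorship ....11..2424.33
After op 5 (insert('c')): buffer="qycmndcvgnnddccqndc" (len 19), cursors c1@7 c2@15 c4@15 c3@19, authorship ....111..242424.333
After op 6 (insert('z')): buffer="qycmndczvgnnddcczzqndcz" (len 23), cursors c1@8 c2@18 c4@18 c3@23, authorship ....1111..24242424.3333
After op 7 (insert('t')): buffer="qycmndcztvgnnddcczzttqndczt" (len 27), cursors c1@9 c2@21 c4@21 c3@27, authorship ....11111..2424242424.33333
After op 8 (insert('i')): buffer="qycmndcztivgnnddcczzttiiqndczti" (len 31), cursors c1@10 c2@24 c4@24 c3@31, authorship ....111111..242424242424.333333

Answer: qycmndcztivgnnddcczzttiiqndczti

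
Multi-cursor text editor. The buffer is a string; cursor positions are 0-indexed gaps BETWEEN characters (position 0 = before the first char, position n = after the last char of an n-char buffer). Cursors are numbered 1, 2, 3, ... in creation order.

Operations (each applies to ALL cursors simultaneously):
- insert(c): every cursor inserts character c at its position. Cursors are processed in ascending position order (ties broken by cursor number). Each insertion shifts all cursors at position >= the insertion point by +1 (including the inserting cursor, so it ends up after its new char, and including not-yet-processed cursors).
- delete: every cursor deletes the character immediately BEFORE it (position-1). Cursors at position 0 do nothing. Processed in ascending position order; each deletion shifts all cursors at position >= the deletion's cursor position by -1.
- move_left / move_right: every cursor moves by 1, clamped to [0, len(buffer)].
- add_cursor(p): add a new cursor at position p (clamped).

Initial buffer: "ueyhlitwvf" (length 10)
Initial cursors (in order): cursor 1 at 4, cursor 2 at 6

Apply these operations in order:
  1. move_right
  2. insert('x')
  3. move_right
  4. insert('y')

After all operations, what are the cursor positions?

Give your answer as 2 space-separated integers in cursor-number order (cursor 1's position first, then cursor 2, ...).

Answer: 8 12

Derivation:
After op 1 (move_right): buffer="ueyhlitwvf" (len 10), cursors c1@5 c2@7, authorship ..........
After op 2 (insert('x')): buffer="ueyhlxitxwvf" (len 12), cursors c1@6 c2@9, authorship .....1..2...
After op 3 (move_right): buffer="ueyhlxitxwvf" (len 12), cursors c1@7 c2@10, authorship .....1..2...
After op 4 (insert('y')): buffer="ueyhlxiytxwyvf" (len 14), cursors c1@8 c2@12, authorship .....1.1.2.2..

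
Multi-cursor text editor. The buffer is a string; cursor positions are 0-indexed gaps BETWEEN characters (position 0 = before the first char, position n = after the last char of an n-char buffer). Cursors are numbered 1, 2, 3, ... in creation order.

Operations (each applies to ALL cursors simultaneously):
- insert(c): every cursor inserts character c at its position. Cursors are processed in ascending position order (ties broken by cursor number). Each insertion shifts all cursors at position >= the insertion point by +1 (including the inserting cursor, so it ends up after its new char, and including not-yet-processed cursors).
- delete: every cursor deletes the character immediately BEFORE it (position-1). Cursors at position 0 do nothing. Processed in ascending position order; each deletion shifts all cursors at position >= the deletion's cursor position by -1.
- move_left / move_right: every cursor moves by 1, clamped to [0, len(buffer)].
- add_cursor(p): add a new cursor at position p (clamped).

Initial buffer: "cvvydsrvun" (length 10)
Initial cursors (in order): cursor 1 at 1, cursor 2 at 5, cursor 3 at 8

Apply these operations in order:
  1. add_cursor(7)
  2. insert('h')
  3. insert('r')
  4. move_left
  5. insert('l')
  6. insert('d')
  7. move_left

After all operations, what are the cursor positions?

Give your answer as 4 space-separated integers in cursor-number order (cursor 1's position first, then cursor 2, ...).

After op 1 (add_cursor(7)): buffer="cvvydsrvun" (len 10), cursors c1@1 c2@5 c4@7 c3@8, authorship ..........
After op 2 (insert('h')): buffer="chvvydhsrhvhun" (len 14), cursors c1@2 c2@7 c4@10 c3@12, authorship .1....2..4.3..
After op 3 (insert('r')): buffer="chrvvydhrsrhrvhrun" (len 18), cursors c1@3 c2@9 c4@13 c3@16, authorship .11....22..44.33..
After op 4 (move_left): buffer="chrvvydhrsrhrvhrun" (len 18), cursors c1@2 c2@8 c4@12 c3@15, authorship .11....22..44.33..
After op 5 (insert('l')): buffer="chlrvvydhlrsrhlrvhlrun" (len 22), cursors c1@3 c2@10 c4@15 c3@19, authorship .111....222..444.333..
After op 6 (insert('d')): buffer="chldrvvydhldrsrhldrvhldrun" (len 26), cursors c1@4 c2@12 c4@18 c3@23, authorship .1111....2222..4444.3333..
After op 7 (move_left): buffer="chldrvvydhldrsrhldrvhldrun" (len 26), cursors c1@3 c2@11 c4@17 c3@22, authorship .1111....2222..4444.3333..

Answer: 3 11 22 17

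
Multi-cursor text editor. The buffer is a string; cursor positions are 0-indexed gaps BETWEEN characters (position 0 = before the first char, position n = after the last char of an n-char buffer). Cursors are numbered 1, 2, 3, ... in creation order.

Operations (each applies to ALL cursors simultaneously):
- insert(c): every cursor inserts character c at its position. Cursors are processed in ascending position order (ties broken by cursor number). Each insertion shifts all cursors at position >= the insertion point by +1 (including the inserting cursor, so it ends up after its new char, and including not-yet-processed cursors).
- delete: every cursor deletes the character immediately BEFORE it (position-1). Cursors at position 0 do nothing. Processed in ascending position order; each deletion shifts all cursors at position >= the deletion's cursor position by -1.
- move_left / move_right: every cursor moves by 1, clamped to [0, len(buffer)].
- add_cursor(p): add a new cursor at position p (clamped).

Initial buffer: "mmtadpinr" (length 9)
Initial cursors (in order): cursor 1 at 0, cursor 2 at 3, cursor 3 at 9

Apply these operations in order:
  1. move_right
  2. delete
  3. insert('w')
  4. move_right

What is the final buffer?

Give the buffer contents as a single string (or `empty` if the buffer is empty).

Answer: wmtwdpinw

Derivation:
After op 1 (move_right): buffer="mmtadpinr" (len 9), cursors c1@1 c2@4 c3@9, authorship .........
After op 2 (delete): buffer="mtdpin" (len 6), cursors c1@0 c2@2 c3@6, authorship ......
After op 3 (insert('w')): buffer="wmtwdpinw" (len 9), cursors c1@1 c2@4 c3@9, authorship 1..2....3
After op 4 (move_right): buffer="wmtwdpinw" (len 9), cursors c1@2 c2@5 c3@9, authorship 1..2....3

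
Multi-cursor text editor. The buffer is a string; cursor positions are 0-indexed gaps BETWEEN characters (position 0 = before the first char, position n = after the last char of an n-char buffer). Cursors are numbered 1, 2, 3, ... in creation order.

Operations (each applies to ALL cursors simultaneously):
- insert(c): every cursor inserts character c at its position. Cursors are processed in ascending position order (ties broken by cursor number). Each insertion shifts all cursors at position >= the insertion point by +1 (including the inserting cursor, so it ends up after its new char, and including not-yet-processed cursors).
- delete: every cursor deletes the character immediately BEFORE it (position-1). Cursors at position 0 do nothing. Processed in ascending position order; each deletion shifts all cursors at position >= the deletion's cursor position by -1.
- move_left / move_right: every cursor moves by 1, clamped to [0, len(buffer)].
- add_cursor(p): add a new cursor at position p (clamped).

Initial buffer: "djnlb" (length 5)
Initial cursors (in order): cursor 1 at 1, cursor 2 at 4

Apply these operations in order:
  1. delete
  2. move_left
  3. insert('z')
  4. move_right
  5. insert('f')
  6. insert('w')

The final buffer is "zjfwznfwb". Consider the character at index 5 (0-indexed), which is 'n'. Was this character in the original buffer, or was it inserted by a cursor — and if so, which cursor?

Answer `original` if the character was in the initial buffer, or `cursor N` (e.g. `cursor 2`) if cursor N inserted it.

Answer: original

Derivation:
After op 1 (delete): buffer="jnb" (len 3), cursors c1@0 c2@2, authorship ...
After op 2 (move_left): buffer="jnb" (len 3), cursors c1@0 c2@1, authorship ...
After op 3 (insert('z')): buffer="zjznb" (len 5), cursors c1@1 c2@3, authorship 1.2..
After op 4 (move_right): buffer="zjznb" (len 5), cursors c1@2 c2@4, authorship 1.2..
After op 5 (insert('f')): buffer="zjfznfb" (len 7), cursors c1@3 c2@6, authorship 1.12.2.
After op 6 (insert('w')): buffer="zjfwznfwb" (len 9), cursors c1@4 c2@8, authorship 1.112.22.
Authorship (.=original, N=cursor N): 1 . 1 1 2 . 2 2 .
Index 5: author = original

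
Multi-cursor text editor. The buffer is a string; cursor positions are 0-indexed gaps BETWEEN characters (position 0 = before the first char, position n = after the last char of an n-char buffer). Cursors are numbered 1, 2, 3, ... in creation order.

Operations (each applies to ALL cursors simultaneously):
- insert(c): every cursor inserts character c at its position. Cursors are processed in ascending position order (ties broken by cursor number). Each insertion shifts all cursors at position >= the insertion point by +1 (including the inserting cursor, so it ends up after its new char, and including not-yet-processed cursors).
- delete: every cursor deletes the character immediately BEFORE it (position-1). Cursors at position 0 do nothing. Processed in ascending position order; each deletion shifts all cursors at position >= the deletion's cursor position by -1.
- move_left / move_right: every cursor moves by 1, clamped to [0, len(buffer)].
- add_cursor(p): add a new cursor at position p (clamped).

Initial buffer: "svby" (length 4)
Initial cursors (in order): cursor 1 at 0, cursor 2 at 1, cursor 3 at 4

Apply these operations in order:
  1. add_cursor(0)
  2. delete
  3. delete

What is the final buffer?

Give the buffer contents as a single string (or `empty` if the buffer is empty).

After op 1 (add_cursor(0)): buffer="svby" (len 4), cursors c1@0 c4@0 c2@1 c3@4, authorship ....
After op 2 (delete): buffer="vb" (len 2), cursors c1@0 c2@0 c4@0 c3@2, authorship ..
After op 3 (delete): buffer="v" (len 1), cursors c1@0 c2@0 c4@0 c3@1, authorship .

Answer: v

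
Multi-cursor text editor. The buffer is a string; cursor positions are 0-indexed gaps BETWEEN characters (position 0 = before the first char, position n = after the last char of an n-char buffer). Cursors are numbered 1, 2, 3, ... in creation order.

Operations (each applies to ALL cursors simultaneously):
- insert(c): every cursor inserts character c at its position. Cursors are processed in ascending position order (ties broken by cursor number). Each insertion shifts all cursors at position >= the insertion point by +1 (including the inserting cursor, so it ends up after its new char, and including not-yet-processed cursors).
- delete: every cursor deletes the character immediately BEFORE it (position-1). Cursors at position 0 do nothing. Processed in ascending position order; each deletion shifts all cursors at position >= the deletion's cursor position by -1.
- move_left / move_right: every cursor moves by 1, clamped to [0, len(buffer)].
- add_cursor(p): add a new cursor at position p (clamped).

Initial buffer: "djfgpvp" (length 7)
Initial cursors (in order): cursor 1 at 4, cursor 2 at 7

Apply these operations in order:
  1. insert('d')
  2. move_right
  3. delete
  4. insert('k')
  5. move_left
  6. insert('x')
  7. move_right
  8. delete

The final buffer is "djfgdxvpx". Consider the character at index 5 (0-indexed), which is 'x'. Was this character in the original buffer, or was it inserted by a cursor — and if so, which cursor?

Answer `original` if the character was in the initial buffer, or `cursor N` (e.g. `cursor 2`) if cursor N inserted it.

After op 1 (insert('d')): buffer="djfgdpvpd" (len 9), cursors c1@5 c2@9, authorship ....1...2
After op 2 (move_right): buffer="djfgdpvpd" (len 9), cursors c1@6 c2@9, authorship ....1...2
After op 3 (delete): buffer="djfgdvp" (len 7), cursors c1@5 c2@7, authorship ....1..
After op 4 (insert('k')): buffer="djfgdkvpk" (len 9), cursors c1@6 c2@9, authorship ....11..2
After op 5 (move_left): buffer="djfgdkvpk" (len 9), cursors c1@5 c2@8, authorship ....11..2
After op 6 (insert('x')): buffer="djfgdxkvpxk" (len 11), cursors c1@6 c2@10, authorship ....111..22
After op 7 (move_right): buffer="djfgdxkvpxk" (len 11), cursors c1@7 c2@11, authorship ....111..22
After op 8 (delete): buffer="djfgdxvpx" (len 9), cursors c1@6 c2@9, authorship ....11..2
Authorship (.=original, N=cursor N): . . . . 1 1 . . 2
Index 5: author = 1

Answer: cursor 1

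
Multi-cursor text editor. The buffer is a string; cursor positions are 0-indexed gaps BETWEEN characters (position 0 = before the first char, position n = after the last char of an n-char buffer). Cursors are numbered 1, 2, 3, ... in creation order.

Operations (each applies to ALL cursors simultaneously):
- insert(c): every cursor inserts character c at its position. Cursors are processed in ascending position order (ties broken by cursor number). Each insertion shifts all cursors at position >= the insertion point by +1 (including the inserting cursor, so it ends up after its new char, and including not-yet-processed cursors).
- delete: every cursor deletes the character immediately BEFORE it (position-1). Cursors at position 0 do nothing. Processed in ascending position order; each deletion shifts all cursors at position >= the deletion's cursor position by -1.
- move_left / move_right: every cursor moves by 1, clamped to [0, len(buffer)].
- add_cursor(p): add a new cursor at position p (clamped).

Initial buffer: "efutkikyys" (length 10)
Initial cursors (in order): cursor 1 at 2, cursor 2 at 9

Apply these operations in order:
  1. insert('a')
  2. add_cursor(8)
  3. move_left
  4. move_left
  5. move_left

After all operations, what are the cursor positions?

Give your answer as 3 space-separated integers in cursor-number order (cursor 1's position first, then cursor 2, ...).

Answer: 0 8 5

Derivation:
After op 1 (insert('a')): buffer="efautkikyyas" (len 12), cursors c1@3 c2@11, authorship ..1.......2.
After op 2 (add_cursor(8)): buffer="efautkikyyas" (len 12), cursors c1@3 c3@8 c2@11, authorship ..1.......2.
After op 3 (move_left): buffer="efautkikyyas" (len 12), cursors c1@2 c3@7 c2@10, authorship ..1.......2.
After op 4 (move_left): buffer="efautkikyyas" (len 12), cursors c1@1 c3@6 c2@9, authorship ..1.......2.
After op 5 (move_left): buffer="efautkikyyas" (len 12), cursors c1@0 c3@5 c2@8, authorship ..1.......2.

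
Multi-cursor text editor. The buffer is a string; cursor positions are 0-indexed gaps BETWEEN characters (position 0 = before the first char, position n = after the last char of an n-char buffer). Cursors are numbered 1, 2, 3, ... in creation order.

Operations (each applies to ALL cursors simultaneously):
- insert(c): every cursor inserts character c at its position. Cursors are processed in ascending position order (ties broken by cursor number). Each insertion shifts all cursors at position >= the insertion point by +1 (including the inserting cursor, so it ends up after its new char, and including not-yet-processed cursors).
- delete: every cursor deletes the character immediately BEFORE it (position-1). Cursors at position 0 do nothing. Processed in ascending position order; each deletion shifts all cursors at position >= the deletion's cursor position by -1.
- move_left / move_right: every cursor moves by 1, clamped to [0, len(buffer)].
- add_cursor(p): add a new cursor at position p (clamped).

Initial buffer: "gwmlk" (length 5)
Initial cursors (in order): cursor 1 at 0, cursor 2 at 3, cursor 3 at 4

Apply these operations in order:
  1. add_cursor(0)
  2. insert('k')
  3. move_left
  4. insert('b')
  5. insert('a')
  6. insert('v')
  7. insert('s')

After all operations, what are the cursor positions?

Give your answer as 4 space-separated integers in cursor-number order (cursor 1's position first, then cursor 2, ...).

After op 1 (add_cursor(0)): buffer="gwmlk" (len 5), cursors c1@0 c4@0 c2@3 c3@4, authorship .....
After op 2 (insert('k')): buffer="kkgwmklkk" (len 9), cursors c1@2 c4@2 c2@6 c3@8, authorship 14...2.3.
After op 3 (move_left): buffer="kkgwmklkk" (len 9), cursors c1@1 c4@1 c2@5 c3@7, authorship 14...2.3.
After op 4 (insert('b')): buffer="kbbkgwmbklbkk" (len 13), cursors c1@3 c4@3 c2@8 c3@11, authorship 1144...22.33.
After op 5 (insert('a')): buffer="kbbaakgwmbaklbakk" (len 17), cursors c1@5 c4@5 c2@11 c3@15, authorship 114144...222.333.
After op 6 (insert('v')): buffer="kbbaavvkgwmbavklbavkk" (len 21), cursors c1@7 c4@7 c2@14 c3@19, authorship 11414144...2222.3333.
After op 7 (insert('s')): buffer="kbbaavvsskgwmbavsklbavskk" (len 25), cursors c1@9 c4@9 c2@17 c3@23, authorship 1141414144...22222.33333.

Answer: 9 17 23 9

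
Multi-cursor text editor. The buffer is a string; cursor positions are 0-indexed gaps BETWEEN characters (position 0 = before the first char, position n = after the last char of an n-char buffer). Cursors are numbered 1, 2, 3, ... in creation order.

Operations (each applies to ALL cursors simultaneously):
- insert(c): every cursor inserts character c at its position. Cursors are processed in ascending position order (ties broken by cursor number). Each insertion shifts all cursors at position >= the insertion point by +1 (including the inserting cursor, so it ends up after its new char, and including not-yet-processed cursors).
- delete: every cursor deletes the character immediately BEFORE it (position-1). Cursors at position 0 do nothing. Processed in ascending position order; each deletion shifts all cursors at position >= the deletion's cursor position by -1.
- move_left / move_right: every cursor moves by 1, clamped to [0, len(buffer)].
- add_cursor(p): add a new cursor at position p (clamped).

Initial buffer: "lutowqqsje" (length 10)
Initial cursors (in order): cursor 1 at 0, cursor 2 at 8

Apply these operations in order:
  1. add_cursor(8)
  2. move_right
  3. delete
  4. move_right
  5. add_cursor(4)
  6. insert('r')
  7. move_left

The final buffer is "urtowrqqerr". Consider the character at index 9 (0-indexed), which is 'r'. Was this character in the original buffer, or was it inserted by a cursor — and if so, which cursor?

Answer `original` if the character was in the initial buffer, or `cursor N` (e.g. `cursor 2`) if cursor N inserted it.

Answer: cursor 2

Derivation:
After op 1 (add_cursor(8)): buffer="lutowqqsje" (len 10), cursors c1@0 c2@8 c3@8, authorship ..........
After op 2 (move_right): buffer="lutowqqsje" (len 10), cursors c1@1 c2@9 c3@9, authorship ..........
After op 3 (delete): buffer="utowqqe" (len 7), cursors c1@0 c2@6 c3@6, authorship .......
After op 4 (move_right): buffer="utowqqe" (len 7), cursors c1@1 c2@7 c3@7, authorship .......
After op 5 (add_cursor(4)): buffer="utowqqe" (len 7), cursors c1@1 c4@4 c2@7 c3@7, authorship .......
After op 6 (insert('r')): buffer="urtowrqqerr" (len 11), cursors c1@2 c4@6 c2@11 c3@11, authorship .1...4...23
After op 7 (move_left): buffer="urtowrqqerr" (len 11), cursors c1@1 c4@5 c2@10 c3@10, authorship .1...4...23
Authorship (.=original, N=cursor N): . 1 . . . 4 . . . 2 3
Index 9: author = 2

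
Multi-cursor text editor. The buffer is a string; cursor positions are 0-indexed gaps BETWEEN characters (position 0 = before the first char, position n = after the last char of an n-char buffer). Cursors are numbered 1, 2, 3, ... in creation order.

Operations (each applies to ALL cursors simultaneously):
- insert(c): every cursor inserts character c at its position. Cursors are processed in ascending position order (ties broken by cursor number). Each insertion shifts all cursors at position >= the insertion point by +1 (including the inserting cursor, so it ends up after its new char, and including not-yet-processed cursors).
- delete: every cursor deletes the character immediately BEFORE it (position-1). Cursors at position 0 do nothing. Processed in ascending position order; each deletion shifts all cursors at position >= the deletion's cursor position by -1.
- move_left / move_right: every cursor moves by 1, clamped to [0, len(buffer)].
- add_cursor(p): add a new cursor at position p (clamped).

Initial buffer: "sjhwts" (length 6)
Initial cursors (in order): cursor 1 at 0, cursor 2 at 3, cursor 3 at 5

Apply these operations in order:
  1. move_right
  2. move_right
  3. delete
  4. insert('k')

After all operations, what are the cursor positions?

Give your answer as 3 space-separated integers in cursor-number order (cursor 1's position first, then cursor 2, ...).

After op 1 (move_right): buffer="sjhwts" (len 6), cursors c1@1 c2@4 c3@6, authorship ......
After op 2 (move_right): buffer="sjhwts" (len 6), cursors c1@2 c2@5 c3@6, authorship ......
After op 3 (delete): buffer="shw" (len 3), cursors c1@1 c2@3 c3@3, authorship ...
After op 4 (insert('k')): buffer="skhwkk" (len 6), cursors c1@2 c2@6 c3@6, authorship .1..23

Answer: 2 6 6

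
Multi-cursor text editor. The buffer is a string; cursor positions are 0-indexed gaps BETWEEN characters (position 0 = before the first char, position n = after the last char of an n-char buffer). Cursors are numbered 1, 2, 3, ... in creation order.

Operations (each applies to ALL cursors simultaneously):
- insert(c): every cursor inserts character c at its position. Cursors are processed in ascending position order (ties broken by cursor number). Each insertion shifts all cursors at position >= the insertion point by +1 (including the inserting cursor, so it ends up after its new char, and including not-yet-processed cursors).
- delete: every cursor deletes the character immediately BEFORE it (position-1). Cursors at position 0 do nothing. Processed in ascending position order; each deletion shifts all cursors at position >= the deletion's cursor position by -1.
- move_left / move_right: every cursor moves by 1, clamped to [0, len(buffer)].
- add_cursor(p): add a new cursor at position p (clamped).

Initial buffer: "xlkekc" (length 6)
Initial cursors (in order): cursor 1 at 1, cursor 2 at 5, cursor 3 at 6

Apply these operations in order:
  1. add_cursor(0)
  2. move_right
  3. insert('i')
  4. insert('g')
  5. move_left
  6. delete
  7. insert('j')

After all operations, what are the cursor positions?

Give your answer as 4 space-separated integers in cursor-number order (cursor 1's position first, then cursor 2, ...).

Answer: 5 13 13 2

Derivation:
After op 1 (add_cursor(0)): buffer="xlkekc" (len 6), cursors c4@0 c1@1 c2@5 c3@6, authorship ......
After op 2 (move_right): buffer="xlkekc" (len 6), cursors c4@1 c1@2 c2@6 c3@6, authorship ......
After op 3 (insert('i')): buffer="xilikekcii" (len 10), cursors c4@2 c1@4 c2@10 c3@10, authorship .4.1....23
After op 4 (insert('g')): buffer="xigligkekciigg" (len 14), cursors c4@3 c1@6 c2@14 c3@14, authorship .44.11....2323
After op 5 (move_left): buffer="xigligkekciigg" (len 14), cursors c4@2 c1@5 c2@13 c3@13, authorship .44.11....2323
After op 6 (delete): buffer="xglgkekcig" (len 10), cursors c4@1 c1@3 c2@9 c3@9, authorship .4.1....23
After op 7 (insert('j')): buffer="xjgljgkekcijjg" (len 14), cursors c4@2 c1@5 c2@13 c3@13, authorship .44.11....2233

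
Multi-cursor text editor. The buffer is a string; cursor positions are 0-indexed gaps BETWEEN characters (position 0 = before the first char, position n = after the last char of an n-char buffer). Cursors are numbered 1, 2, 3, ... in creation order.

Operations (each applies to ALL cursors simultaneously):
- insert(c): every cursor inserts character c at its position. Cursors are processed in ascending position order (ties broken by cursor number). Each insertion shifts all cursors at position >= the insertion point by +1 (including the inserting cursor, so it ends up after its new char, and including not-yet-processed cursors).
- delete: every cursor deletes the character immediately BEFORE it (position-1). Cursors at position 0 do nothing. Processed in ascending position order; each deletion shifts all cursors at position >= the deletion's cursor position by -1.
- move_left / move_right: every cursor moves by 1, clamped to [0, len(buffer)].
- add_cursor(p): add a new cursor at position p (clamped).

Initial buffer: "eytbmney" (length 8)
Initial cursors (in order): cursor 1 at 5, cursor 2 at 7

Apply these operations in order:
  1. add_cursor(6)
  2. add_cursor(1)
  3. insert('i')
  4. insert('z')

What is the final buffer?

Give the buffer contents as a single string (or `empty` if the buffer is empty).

After op 1 (add_cursor(6)): buffer="eytbmney" (len 8), cursors c1@5 c3@6 c2@7, authorship ........
After op 2 (add_cursor(1)): buffer="eytbmney" (len 8), cursors c4@1 c1@5 c3@6 c2@7, authorship ........
After op 3 (insert('i')): buffer="eiytbminieiy" (len 12), cursors c4@2 c1@7 c3@9 c2@11, authorship .4....1.3.2.
After op 4 (insert('z')): buffer="eizytbmiznizeizy" (len 16), cursors c4@3 c1@9 c3@12 c2@15, authorship .44....11.33.22.

Answer: eizytbmiznizeizy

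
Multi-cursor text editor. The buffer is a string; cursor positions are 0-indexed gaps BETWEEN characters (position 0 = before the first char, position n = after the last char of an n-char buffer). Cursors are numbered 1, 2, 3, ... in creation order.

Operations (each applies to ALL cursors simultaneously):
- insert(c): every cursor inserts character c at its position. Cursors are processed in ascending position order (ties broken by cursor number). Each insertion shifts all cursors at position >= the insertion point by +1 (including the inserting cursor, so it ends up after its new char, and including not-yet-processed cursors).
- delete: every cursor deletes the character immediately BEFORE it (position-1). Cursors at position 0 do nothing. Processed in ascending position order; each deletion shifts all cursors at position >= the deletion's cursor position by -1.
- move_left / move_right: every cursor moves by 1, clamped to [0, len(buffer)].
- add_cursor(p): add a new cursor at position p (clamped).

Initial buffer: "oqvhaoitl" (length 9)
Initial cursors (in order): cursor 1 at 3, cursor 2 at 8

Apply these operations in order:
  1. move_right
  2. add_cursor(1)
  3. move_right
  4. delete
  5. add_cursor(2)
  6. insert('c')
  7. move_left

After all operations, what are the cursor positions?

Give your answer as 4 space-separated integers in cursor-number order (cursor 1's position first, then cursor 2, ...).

After op 1 (move_right): buffer="oqvhaoitl" (len 9), cursors c1@4 c2@9, authorship .........
After op 2 (add_cursor(1)): buffer="oqvhaoitl" (len 9), cursors c3@1 c1@4 c2@9, authorship .........
After op 3 (move_right): buffer="oqvhaoitl" (len 9), cursors c3@2 c1@5 c2@9, authorship .........
After op 4 (delete): buffer="ovhoit" (len 6), cursors c3@1 c1@3 c2@6, authorship ......
After op 5 (add_cursor(2)): buffer="ovhoit" (len 6), cursors c3@1 c4@2 c1@3 c2@6, authorship ......
After op 6 (insert('c')): buffer="ocvchcoitc" (len 10), cursors c3@2 c4@4 c1@6 c2@10, authorship .3.4.1...2
After op 7 (move_left): buffer="ocvchcoitc" (len 10), cursors c3@1 c4@3 c1@5 c2@9, authorship .3.4.1...2

Answer: 5 9 1 3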